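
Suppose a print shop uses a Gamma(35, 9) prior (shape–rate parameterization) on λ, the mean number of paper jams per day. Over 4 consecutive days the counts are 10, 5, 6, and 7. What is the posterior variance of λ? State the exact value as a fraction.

63/169

Total count: 10 + 5 + 6 + 7 = 28.
Total exposure: 4 days.
Conjugate update: add total count to the shape and total exposure to the rate, giving Gamma(63, 13).
Posterior variance = α'/β'² = 63/169.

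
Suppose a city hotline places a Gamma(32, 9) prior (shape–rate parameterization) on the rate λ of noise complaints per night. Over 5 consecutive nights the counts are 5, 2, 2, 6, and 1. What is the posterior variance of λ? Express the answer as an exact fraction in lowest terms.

12/49

Total count: 5 + 2 + 2 + 6 + 1 = 16.
Total exposure: 5 nights.
By Gamma–Poisson conjugacy, the posterior is Gamma(α + Σx, β + Σt) = Gamma(32 + 16, 9 + 5) = Gamma(48, 14).
Posterior variance = α'/β'² = 48/196 = 12/49.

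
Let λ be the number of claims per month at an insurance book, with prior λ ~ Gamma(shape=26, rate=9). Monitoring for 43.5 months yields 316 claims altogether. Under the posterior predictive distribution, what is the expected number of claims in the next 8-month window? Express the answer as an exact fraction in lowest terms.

Total count 316 over total exposure 43.5 months.
The Gamma prior is conjugate for the Poisson rate, so λ | data ~ Gamma(26+316, 9+43.5) = Gamma(342, 105/2).
Predictive mean over an 8-month window = T·E[λ|data] = 8·342/(105/2) = 1824/35.

1824/35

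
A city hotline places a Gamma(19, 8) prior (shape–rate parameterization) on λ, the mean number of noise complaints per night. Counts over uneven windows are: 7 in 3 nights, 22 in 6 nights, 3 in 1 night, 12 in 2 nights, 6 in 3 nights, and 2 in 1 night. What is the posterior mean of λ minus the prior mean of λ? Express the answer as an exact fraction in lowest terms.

Total count: 7 + 22 + 3 + 12 + 6 + 2 = 52.
Total exposure: 3 + 6 + 1 + 2 + 3 + 1 = 16 nights.
By Gamma–Poisson conjugacy, the posterior is Gamma(α + Σx, β + Σt) = Gamma(19 + 52, 8 + 16) = Gamma(71, 24).
Posterior mean = 71/24 = 71/24; prior mean = 19/8 = 19/8. Difference = 71/24 − 19/8 = 7/12.

7/12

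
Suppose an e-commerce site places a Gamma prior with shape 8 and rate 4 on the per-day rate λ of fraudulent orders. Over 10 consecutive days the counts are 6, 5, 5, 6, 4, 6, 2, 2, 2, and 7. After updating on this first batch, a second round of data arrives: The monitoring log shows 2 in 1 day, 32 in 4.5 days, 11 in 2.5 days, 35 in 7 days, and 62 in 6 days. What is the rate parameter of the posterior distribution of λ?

35

Total count: 6 + 5 + 5 + 6 + 4 + 6 + 2 + 2 + 2 + 7 = 45.
Total exposure: 10 days.
After the first batch: Gamma(8 + 45, 4 + 10) = Gamma(53, 14).
Total count: 2 + 32 + 11 + 35 + 62 = 142.
Total exposure: 1 + 4.5 + 2.5 + 7 + 6 = 21 days.
After the second batch: Gamma(53 + 142, 14 + 21) = Gamma(195, 35).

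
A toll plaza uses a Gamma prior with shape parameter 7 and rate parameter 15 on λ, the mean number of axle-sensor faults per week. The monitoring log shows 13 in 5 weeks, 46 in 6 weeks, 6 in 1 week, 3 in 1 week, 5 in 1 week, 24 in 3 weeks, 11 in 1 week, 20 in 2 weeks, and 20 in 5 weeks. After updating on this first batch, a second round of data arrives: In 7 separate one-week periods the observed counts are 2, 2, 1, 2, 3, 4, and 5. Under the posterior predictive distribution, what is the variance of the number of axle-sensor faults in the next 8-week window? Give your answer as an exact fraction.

Total count: 13 + 46 + 6 + 3 + 5 + 24 + 11 + 20 + 20 = 148.
Total exposure: 5 + 6 + 1 + 1 + 1 + 3 + 1 + 2 + 5 = 25 weeks.
After the first batch: Gamma(7 + 148, 15 + 25) = Gamma(155, 40).
Total count: 2 + 2 + 1 + 2 + 3 + 4 + 5 = 19.
Total exposure: 7 weeks.
After the second batch: Gamma(155 + 19, 40 + 7) = Gamma(174, 47).
The posterior predictive for a window of length T is Negative Binomial with variance T·α'·(β'+T)/β'² = 8·174·55/2209 = 76560/2209.

76560/2209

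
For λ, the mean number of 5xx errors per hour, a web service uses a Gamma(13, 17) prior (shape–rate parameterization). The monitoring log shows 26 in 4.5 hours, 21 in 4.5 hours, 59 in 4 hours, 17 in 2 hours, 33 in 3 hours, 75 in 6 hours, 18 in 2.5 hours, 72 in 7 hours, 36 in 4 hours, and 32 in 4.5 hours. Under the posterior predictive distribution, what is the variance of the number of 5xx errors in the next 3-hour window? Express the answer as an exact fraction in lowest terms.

Total count: 26 + 21 + 59 + 17 + 33 + 75 + 18 + 72 + 36 + 32 = 389.
Total exposure: 4.5 + 4.5 + 4 + 2 + 3 + 6 + 2.5 + 7 + 4 + 4.5 = 42 hours.
Conjugate update: add total count to the shape and total exposure to the rate, giving Gamma(402, 59).
The posterior predictive for a window of length T is Negative Binomial with variance T·α'·(β'+T)/β'² = 3·402·62/3481 = 74772/3481.

74772/3481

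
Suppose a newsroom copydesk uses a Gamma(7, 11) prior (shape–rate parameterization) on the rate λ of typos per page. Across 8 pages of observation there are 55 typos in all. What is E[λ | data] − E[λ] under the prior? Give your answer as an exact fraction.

Total count 55 over total exposure 8 pages.
Posterior: α' = 7 + 55 = 62, β' = 11 + 8 = 19.
Posterior mean = 62/19 = 62/19; prior mean = 7/11 = 7/11. Difference = 62/19 − 7/11 = 549/209.

549/209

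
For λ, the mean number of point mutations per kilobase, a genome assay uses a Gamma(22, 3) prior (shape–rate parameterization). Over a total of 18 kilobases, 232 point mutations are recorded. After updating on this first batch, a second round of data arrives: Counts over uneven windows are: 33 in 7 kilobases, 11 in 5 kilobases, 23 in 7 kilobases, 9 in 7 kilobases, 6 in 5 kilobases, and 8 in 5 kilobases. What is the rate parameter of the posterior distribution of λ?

57

Total count 232 over total exposure 18 kilobases.
After the first batch: Gamma(22 + 232, 3 + 18) = Gamma(254, 21).
Total count: 33 + 11 + 23 + 9 + 6 + 8 = 90.
Total exposure: 7 + 5 + 7 + 7 + 5 + 5 = 36 kilobases.
After the second batch: Gamma(254 + 90, 21 + 36) = Gamma(344, 57).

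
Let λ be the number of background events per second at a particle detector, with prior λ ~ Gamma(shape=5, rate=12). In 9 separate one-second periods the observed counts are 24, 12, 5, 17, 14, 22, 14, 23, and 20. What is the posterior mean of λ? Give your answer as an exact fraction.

52/7

Total count: 24 + 12 + 5 + 17 + 14 + 22 + 14 + 23 + 20 = 151.
Total exposure: 9 seconds.
Conjugate update: add total count to the shape and total exposure to the rate, giving Gamma(156, 21).
Posterior mean = α'/β' = 156/21 = 52/7.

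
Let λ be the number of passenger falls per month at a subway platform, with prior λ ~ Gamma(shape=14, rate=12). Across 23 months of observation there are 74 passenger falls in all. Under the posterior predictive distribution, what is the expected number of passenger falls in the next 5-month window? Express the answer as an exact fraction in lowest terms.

Total count 74 over total exposure 23 months.
By Gamma–Poisson conjugacy, the posterior is Gamma(α + Σx, β + Σt) = Gamma(14 + 74, 12 + 23) = Gamma(88, 35).
Predictive mean over a 5-month window = T·E[λ|data] = 5·88/35 = 88/7.

88/7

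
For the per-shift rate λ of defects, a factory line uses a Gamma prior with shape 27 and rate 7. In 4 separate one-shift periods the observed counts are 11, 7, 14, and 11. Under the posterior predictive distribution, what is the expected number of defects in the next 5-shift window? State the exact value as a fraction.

Total count: 11 + 7 + 14 + 11 = 43.
Total exposure: 4 shifts.
Gamma(α, β) with Poisson data over total exposure Σt gives posterior Gamma(α+Σx, β+Σt) = Gamma(70, 11).
Predictive mean over a 5-shift window = T·E[λ|data] = 5·70/11 = 350/11.

350/11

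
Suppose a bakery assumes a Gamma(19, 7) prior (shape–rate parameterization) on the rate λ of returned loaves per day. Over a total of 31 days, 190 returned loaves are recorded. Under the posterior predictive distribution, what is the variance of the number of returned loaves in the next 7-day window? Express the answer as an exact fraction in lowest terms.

Total count 190 over total exposure 31 days.
By Gamma–Poisson conjugacy, the posterior is Gamma(α + Σx, β + Σt) = Gamma(19 + 190, 7 + 31) = Gamma(209, 38).
The posterior predictive for a window of length T is Negative Binomial with variance T·α'·(β'+T)/β'² = 7·209·45/1444 = 3465/76.

3465/76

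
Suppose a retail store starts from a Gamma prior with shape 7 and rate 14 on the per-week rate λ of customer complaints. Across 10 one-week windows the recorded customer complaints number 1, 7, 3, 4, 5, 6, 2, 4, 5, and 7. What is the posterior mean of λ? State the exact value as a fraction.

Total count: 1 + 7 + 3 + 4 + 5 + 6 + 2 + 4 + 5 + 7 = 44.
Total exposure: 10 weeks.
Gamma(α, β) with Poisson data over total exposure Σt gives posterior Gamma(α+Σx, β+Σt) = Gamma(51, 24).
Posterior mean = α'/β' = 51/24 = 17/8.

17/8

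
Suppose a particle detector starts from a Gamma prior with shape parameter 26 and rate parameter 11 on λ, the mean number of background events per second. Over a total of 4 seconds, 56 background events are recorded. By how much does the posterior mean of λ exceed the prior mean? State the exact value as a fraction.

512/165

Total count 56 over total exposure 4 seconds.
By Gamma–Poisson conjugacy, the posterior is Gamma(α + Σx, β + Σt) = Gamma(26 + 56, 11 + 4) = Gamma(82, 15).
Posterior mean = 82/15 = 82/15; prior mean = 26/11 = 26/11. Difference = 82/15 − 26/11 = 512/165.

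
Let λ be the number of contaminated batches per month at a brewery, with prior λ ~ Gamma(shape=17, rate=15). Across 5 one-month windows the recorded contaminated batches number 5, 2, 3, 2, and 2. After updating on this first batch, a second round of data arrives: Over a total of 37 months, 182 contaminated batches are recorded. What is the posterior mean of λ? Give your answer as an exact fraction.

Total count: 5 + 2 + 3 + 2 + 2 = 14.
Total exposure: 5 months.
After the first batch: Gamma(17 + 14, 15 + 5) = Gamma(31, 20).
Total count 182 over total exposure 37 months.
After the second batch: Gamma(31 + 182, 20 + 37) = Gamma(213, 57).
Posterior mean = α'/β' = 213/57 = 71/19.

71/19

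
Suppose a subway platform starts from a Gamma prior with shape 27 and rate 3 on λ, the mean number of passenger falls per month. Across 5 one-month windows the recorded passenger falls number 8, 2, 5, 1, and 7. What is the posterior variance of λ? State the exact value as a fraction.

Total count: 8 + 2 + 5 + 1 + 7 = 23.
Total exposure: 5 months.
Gamma(α, β) with Poisson data over total exposure Σt gives posterior Gamma(α+Σx, β+Σt) = Gamma(50, 8).
Posterior variance = α'/β'² = 50/64 = 25/32.

25/32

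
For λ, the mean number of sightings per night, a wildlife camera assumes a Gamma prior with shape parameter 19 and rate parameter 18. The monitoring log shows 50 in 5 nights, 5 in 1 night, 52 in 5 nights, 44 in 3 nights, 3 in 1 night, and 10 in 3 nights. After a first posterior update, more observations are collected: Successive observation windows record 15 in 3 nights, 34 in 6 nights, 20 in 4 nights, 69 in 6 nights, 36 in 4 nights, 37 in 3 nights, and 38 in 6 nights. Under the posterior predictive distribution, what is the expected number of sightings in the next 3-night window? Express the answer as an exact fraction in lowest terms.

324/17

Total count: 50 + 5 + 52 + 44 + 3 + 10 = 164.
Total exposure: 5 + 1 + 5 + 3 + 1 + 3 = 18 nights.
After the first batch: Gamma(19 + 164, 18 + 18) = Gamma(183, 36).
Total count: 15 + 34 + 20 + 69 + 36 + 37 + 38 = 249.
Total exposure: 3 + 6 + 4 + 6 + 4 + 3 + 6 = 32 nights.
After the second batch: Gamma(183 + 249, 36 + 32) = Gamma(432, 68).
Predictive mean over a 3-night window = T·E[λ|data] = 3·432/68 = 324/17.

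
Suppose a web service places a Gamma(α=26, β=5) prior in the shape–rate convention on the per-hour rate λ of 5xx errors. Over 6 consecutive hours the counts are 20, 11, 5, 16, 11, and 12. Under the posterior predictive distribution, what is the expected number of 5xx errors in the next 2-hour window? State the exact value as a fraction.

202/11

Total count: 20 + 11 + 5 + 16 + 11 + 12 = 75.
Total exposure: 6 hours.
Gamma(α, β) with Poisson data over total exposure Σt gives posterior Gamma(α+Σx, β+Σt) = Gamma(101, 11).
Predictive mean over a 2-hour window = T·E[λ|data] = 2·101/11 = 202/11.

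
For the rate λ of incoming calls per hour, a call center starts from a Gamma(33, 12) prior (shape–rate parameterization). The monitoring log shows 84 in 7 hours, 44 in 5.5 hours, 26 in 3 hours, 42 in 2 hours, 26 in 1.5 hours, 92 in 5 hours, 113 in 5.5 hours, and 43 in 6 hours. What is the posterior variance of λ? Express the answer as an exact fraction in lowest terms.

2012/9025

Total count: 84 + 44 + 26 + 42 + 26 + 92 + 113 + 43 = 470.
Total exposure: 7 + 5.5 + 3 + 2 + 1.5 + 5 + 5.5 + 6 = 35.5 hours.
Gamma(α, β) with Poisson data over total exposure Σt gives posterior Gamma(α+Σx, β+Σt) = Gamma(503, 95/2).
Posterior variance = α'/β'² = 503/(9025/4) = 2012/9025.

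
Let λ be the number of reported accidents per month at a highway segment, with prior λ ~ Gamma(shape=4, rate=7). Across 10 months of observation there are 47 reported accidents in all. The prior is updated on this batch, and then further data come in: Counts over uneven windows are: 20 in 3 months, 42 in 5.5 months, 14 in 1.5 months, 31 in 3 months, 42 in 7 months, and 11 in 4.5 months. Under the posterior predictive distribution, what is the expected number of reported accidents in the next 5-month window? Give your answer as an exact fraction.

2110/83

Total count 47 over total exposure 10 months.
After the first batch: Gamma(4 + 47, 7 + 10) = Gamma(51, 17).
Total count: 20 + 42 + 14 + 31 + 42 + 11 = 160.
Total exposure: 3 + 5.5 + 1.5 + 3 + 7 + 4.5 = 24.5 months.
After the second batch: Gamma(51 + 160, 17 + 24.5) = Gamma(211, 83/2).
Predictive mean over a 5-month window = T·E[λ|data] = 5·211/(83/2) = 2110/83.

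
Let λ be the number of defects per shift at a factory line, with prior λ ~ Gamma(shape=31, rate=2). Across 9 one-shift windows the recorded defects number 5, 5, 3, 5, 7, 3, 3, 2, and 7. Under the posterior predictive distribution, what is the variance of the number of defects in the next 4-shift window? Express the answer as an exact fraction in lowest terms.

Total count: 5 + 5 + 3 + 5 + 7 + 3 + 3 + 2 + 7 = 40.
Total exposure: 9 shifts.
Gamma(α, β) with Poisson data over total exposure Σt gives posterior Gamma(α+Σx, β+Σt) = Gamma(71, 11).
The posterior predictive for a window of length T is Negative Binomial with variance T·α'·(β'+T)/β'² = 4·71·15/121 = 4260/121.

4260/121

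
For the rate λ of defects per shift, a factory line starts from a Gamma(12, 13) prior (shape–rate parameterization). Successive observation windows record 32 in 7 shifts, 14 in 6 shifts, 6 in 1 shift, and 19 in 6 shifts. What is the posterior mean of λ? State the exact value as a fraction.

Total count: 32 + 14 + 6 + 19 = 71.
Total exposure: 7 + 6 + 1 + 6 = 20 shifts.
The Gamma prior is conjugate for the Poisson rate, so λ | data ~ Gamma(12+71, 13+20) = Gamma(83, 33).
Posterior mean = α'/β' = 83/33.

83/33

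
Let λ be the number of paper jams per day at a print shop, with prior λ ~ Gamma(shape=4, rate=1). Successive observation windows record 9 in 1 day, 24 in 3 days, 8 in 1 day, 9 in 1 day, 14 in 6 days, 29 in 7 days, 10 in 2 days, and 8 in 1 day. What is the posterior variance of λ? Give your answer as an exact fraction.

Total count: 9 + 24 + 8 + 9 + 14 + 29 + 10 + 8 = 111.
Total exposure: 1 + 3 + 1 + 1 + 6 + 7 + 2 + 1 = 22 days.
The Gamma prior is conjugate for the Poisson rate, so λ | data ~ Gamma(4+111, 1+22) = Gamma(115, 23).
Posterior variance = α'/β'² = 115/529 = 5/23.

5/23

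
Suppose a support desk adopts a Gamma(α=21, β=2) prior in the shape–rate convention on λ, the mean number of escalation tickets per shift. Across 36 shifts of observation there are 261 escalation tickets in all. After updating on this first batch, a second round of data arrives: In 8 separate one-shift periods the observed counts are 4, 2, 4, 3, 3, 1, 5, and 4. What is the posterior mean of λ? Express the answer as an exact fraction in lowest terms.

Total count 261 over total exposure 36 shifts.
After the first batch: Gamma(21 + 261, 2 + 36) = Gamma(282, 38).
Total count: 4 + 2 + 4 + 3 + 3 + 1 + 5 + 4 = 26.
Total exposure: 8 shifts.
After the second batch: Gamma(282 + 26, 38 + 8) = Gamma(308, 46).
Posterior mean = α'/β' = 308/46 = 154/23.

154/23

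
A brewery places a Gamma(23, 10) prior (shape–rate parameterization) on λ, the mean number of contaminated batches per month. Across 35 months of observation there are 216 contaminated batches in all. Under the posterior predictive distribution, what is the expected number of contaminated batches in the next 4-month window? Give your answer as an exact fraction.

Total count 216 over total exposure 35 months.
Conjugate update: add total count to the shape and total exposure to the rate, giving Gamma(239, 45).
Predictive mean over a 4-month window = T·E[λ|data] = 4·239/45 = 956/45.

956/45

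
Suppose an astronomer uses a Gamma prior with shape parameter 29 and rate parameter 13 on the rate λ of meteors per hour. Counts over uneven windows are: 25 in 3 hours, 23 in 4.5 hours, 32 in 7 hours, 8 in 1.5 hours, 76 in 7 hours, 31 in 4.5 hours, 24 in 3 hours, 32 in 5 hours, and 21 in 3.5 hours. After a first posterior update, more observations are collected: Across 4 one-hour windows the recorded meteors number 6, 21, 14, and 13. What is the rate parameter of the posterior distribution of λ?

56

Total count: 25 + 23 + 32 + 8 + 76 + 31 + 24 + 32 + 21 = 272.
Total exposure: 3 + 4.5 + 7 + 1.5 + 7 + 4.5 + 3 + 5 + 3.5 = 39 hours.
After the first batch: Gamma(29 + 272, 13 + 39) = Gamma(301, 52).
Total count: 6 + 21 + 14 + 13 = 54.
Total exposure: 4 hours.
After the second batch: Gamma(301 + 54, 52 + 4) = Gamma(355, 56).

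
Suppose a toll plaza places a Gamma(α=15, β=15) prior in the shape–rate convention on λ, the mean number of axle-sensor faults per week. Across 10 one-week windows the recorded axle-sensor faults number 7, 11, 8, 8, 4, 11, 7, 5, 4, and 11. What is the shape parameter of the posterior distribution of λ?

Total count: 7 + 11 + 8 + 8 + 4 + 11 + 7 + 5 + 4 + 11 = 76.
Total exposure: 10 weeks.
Gamma(α, β) with Poisson data over total exposure Σt gives posterior Gamma(α+Σx, β+Σt) = Gamma(91, 25).

91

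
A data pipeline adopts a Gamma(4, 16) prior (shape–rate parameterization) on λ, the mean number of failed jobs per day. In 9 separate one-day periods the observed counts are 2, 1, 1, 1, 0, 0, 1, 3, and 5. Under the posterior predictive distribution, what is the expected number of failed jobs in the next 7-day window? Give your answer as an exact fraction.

Total count: 2 + 1 + 1 + 1 + 0 + 0 + 1 + 3 + 5 = 14.
Total exposure: 9 days.
Posterior: α' = 4 + 14 = 18, β' = 16 + 9 = 25.
Predictive mean over a 7-day window = T·E[λ|data] = 7·18/25 = 126/25.

126/25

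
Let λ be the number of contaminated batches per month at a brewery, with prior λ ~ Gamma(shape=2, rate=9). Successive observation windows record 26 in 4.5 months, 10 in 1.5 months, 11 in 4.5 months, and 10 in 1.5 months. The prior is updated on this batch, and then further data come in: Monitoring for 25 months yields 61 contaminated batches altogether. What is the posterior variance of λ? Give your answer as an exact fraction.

30/529

Total count: 26 + 10 + 11 + 10 = 57.
Total exposure: 4.5 + 1.5 + 4.5 + 1.5 = 12 months.
After the first batch: Gamma(2 + 57, 9 + 12) = Gamma(59, 21).
Total count 61 over total exposure 25 months.
After the second batch: Gamma(59 + 61, 21 + 25) = Gamma(120, 46).
Posterior variance = α'/β'² = 120/2116 = 30/529.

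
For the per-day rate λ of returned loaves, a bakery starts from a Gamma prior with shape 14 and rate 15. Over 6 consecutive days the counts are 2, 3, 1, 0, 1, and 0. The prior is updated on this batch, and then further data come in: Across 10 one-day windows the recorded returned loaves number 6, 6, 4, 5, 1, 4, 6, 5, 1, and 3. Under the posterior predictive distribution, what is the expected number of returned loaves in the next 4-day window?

Total count: 2 + 3 + 1 + 0 + 1 + 0 = 7.
Total exposure: 6 days.
After the first batch: Gamma(14 + 7, 15 + 6) = Gamma(21, 21).
Total count: 6 + 6 + 4 + 5 + 1 + 4 + 6 + 5 + 1 + 3 = 41.
Total exposure: 10 days.
After the second batch: Gamma(21 + 41, 21 + 10) = Gamma(62, 31).
Predictive mean over a 4-day window = T·E[λ|data] = 4·62/31 = 8.

8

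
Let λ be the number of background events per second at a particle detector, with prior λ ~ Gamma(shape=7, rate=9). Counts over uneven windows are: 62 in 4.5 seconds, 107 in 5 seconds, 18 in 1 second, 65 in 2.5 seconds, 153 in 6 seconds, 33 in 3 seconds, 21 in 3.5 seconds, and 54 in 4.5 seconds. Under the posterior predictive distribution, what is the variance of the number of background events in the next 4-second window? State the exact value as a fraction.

Total count: 62 + 107 + 18 + 65 + 153 + 33 + 21 + 54 = 513.
Total exposure: 4.5 + 5 + 1 + 2.5 + 6 + 3 + 3.5 + 4.5 = 30 seconds.
The Gamma prior is conjugate for the Poisson rate, so λ | data ~ Gamma(7+513, 9+30) = Gamma(520, 39).
The posterior predictive for a window of length T is Negative Binomial with variance T·α'·(β'+T)/β'² = 4·520·43/1521 = 6880/117.

6880/117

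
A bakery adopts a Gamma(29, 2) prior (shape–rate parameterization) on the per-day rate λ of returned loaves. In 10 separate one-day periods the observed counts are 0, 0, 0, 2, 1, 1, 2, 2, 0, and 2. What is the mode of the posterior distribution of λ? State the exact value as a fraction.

Total count: 0 + 0 + 0 + 2 + 1 + 1 + 2 + 2 + 0 + 2 = 10.
Total exposure: 10 days.
The Gamma prior is conjugate for the Poisson rate, so λ | data ~ Gamma(29+10, 2+10) = Gamma(39, 12).
Posterior mode = (α'−1)/β' = 38/12 = 19/6.

19/6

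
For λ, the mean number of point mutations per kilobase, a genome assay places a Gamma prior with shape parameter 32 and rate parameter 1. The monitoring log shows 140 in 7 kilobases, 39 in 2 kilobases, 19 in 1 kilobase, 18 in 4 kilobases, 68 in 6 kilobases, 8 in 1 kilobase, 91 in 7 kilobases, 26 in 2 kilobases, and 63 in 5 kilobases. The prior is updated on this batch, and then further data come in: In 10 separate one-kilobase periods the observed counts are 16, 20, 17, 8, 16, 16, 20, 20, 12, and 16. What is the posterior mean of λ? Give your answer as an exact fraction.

Total count: 140 + 39 + 19 + 18 + 68 + 8 + 91 + 26 + 63 = 472.
Total exposure: 7 + 2 + 1 + 4 + 6 + 1 + 7 + 2 + 5 = 35 kilobases.
After the first batch: Gamma(32 + 472, 1 + 35) = Gamma(504, 36).
Total count: 16 + 20 + 17 + 8 + 16 + 16 + 20 + 20 + 12 + 16 = 161.
Total exposure: 10 kilobases.
After the second batch: Gamma(504 + 161, 36 + 10) = Gamma(665, 46).
Posterior mean = α'/β' = 665/46.

665/46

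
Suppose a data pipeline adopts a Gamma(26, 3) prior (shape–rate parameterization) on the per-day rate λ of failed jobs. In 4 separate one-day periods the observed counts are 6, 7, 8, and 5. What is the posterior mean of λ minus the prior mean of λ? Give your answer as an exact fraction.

Total count: 6 + 7 + 8 + 5 = 26.
Total exposure: 4 days.
The Gamma prior is conjugate for the Poisson rate, so λ | data ~ Gamma(26+26, 3+4) = Gamma(52, 7).
Posterior mean = 52/7 = 52/7; prior mean = 26/3 = 26/3. Difference = 52/7 − 26/3 = -26/21.

-26/21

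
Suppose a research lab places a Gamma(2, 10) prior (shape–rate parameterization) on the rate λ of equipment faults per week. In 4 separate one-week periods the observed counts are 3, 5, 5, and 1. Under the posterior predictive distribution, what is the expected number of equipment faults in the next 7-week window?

Total count: 3 + 5 + 5 + 1 = 14.
Total exposure: 4 weeks.
The Gamma prior is conjugate for the Poisson rate, so λ | data ~ Gamma(2+14, 10+4) = Gamma(16, 14).
Predictive mean over a 7-week window = T·E[λ|data] = 7·16/14 = 8.

8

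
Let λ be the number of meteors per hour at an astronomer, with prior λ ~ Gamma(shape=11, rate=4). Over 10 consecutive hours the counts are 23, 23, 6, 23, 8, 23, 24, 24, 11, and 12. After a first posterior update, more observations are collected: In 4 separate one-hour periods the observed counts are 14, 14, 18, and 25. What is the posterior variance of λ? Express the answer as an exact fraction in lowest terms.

Total count: 23 + 23 + 6 + 23 + 8 + 23 + 24 + 24 + 11 + 12 = 177.
Total exposure: 10 hours.
After the first batch: Gamma(11 + 177, 4 + 10) = Gamma(188, 14).
Total count: 14 + 14 + 18 + 25 = 71.
Total exposure: 4 hours.
After the second batch: Gamma(188 + 71, 14 + 4) = Gamma(259, 18).
Posterior variance = α'/β'² = 259/324.

259/324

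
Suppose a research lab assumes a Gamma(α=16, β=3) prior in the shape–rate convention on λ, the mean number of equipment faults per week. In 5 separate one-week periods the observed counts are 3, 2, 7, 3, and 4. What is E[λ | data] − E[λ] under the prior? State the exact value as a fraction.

-23/24

Total count: 3 + 2 + 7 + 3 + 4 = 19.
Total exposure: 5 weeks.
By Gamma–Poisson conjugacy, the posterior is Gamma(α + Σx, β + Σt) = Gamma(16 + 19, 3 + 5) = Gamma(35, 8).
Posterior mean = 35/8 = 35/8; prior mean = 16/3 = 16/3. Difference = 35/8 − 16/3 = -23/24.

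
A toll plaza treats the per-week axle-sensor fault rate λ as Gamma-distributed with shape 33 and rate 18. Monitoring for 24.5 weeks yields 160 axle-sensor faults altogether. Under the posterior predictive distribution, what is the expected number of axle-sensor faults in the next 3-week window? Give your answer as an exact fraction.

1158/85

Total count 160 over total exposure 24.5 weeks.
The Gamma prior is conjugate for the Poisson rate, so λ | data ~ Gamma(33+160, 18+24.5) = Gamma(193, 85/2).
Predictive mean over a 3-week window = T·E[λ|data] = 3·193/(85/2) = 1158/85.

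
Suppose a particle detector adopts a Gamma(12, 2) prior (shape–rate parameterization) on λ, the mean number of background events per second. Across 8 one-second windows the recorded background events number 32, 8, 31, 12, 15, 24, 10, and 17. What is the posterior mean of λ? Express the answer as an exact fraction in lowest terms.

Total count: 32 + 8 + 31 + 12 + 15 + 24 + 10 + 17 = 149.
Total exposure: 8 seconds.
Posterior: α' = 12 + 149 = 161, β' = 2 + 8 = 10.
Posterior mean = α'/β' = 161/10.

161/10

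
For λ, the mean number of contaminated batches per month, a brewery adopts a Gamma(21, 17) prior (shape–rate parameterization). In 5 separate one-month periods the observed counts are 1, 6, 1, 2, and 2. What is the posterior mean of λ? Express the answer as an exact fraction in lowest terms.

Total count: 1 + 6 + 1 + 2 + 2 = 12.
Total exposure: 5 months.
By Gamma–Poisson conjugacy, the posterior is Gamma(α + Σx, β + Σt) = Gamma(21 + 12, 17 + 5) = Gamma(33, 22).
Posterior mean = α'/β' = 33/22 = 3/2.

3/2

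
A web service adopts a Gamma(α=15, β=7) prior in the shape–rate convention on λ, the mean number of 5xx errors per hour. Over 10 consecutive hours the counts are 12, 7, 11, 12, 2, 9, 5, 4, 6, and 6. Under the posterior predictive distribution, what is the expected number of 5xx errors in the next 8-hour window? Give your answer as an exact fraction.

Total count: 12 + 7 + 11 + 12 + 2 + 9 + 5 + 4 + 6 + 6 = 74.
Total exposure: 10 hours.
The Gamma prior is conjugate for the Poisson rate, so λ | data ~ Gamma(15+74, 7+10) = Gamma(89, 17).
Predictive mean over an 8-hour window = T·E[λ|data] = 8·89/17 = 712/17.

712/17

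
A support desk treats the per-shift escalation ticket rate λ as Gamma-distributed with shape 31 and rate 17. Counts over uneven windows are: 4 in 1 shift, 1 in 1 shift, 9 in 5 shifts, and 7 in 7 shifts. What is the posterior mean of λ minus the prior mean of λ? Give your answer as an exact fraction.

Total count: 4 + 1 + 9 + 7 = 21.
Total exposure: 1 + 1 + 5 + 7 = 14 shifts.
Posterior: α' = 31 + 21 = 52, β' = 17 + 14 = 31.
Posterior mean = 52/31 = 52/31; prior mean = 31/17 = 31/17. Difference = 52/31 − 31/17 = -77/527.

-77/527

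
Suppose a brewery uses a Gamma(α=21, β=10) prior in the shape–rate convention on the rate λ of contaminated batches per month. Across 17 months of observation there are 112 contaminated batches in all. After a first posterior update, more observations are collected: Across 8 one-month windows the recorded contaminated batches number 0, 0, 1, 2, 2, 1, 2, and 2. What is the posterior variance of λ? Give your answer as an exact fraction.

143/1225

Total count 112 over total exposure 17 months.
After the first batch: Gamma(21 + 112, 10 + 17) = Gamma(133, 27).
Total count: 0 + 0 + 1 + 2 + 2 + 1 + 2 + 2 = 10.
Total exposure: 8 months.
After the second batch: Gamma(133 + 10, 27 + 8) = Gamma(143, 35).
Posterior variance = α'/β'² = 143/1225.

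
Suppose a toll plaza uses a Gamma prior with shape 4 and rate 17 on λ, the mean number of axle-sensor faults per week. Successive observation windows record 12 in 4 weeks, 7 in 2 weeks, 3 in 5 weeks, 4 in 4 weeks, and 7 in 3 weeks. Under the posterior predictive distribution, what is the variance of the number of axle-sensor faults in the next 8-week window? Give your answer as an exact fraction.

12728/1225

Total count: 12 + 7 + 3 + 4 + 7 = 33.
Total exposure: 4 + 2 + 5 + 4 + 3 = 18 weeks.
Gamma(α, β) with Poisson data over total exposure Σt gives posterior Gamma(α+Σx, β+Σt) = Gamma(37, 35).
The posterior predictive for a window of length T is Negative Binomial with variance T·α'·(β'+T)/β'² = 8·37·43/1225 = 12728/1225.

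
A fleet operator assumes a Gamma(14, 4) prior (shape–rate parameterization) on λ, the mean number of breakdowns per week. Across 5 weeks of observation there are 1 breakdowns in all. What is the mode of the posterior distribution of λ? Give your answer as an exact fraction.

Total count 1 over total exposure 5 weeks.
Conjugate update: add total count to the shape and total exposure to the rate, giving Gamma(15, 9).
Posterior mode = (α'−1)/β' = 14/9.

14/9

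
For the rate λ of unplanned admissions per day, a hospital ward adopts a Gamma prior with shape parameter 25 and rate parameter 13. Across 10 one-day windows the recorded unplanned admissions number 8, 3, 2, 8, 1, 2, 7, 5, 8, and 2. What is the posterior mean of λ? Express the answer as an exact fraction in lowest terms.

71/23

Total count: 8 + 3 + 2 + 8 + 1 + 2 + 7 + 5 + 8 + 2 = 46.
Total exposure: 10 days.
Gamma(α, β) with Poisson data over total exposure Σt gives posterior Gamma(α+Σx, β+Σt) = Gamma(71, 23).
Posterior mean = α'/β' = 71/23.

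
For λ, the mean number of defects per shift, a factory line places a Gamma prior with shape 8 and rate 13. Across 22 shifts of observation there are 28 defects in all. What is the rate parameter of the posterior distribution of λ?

Total count 28 over total exposure 22 shifts.
Conjugate update: add total count to the shape and total exposure to the rate, giving Gamma(36, 35).

35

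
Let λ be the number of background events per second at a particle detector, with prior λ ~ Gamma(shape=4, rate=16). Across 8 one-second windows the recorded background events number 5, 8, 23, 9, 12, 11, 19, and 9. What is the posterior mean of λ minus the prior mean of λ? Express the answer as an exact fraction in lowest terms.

47/12

Total count: 5 + 8 + 23 + 9 + 12 + 11 + 19 + 9 = 96.
Total exposure: 8 seconds.
By Gamma–Poisson conjugacy, the posterior is Gamma(α + Σx, β + Σt) = Gamma(4 + 96, 16 + 8) = Gamma(100, 24).
Posterior mean = 100/24 = 25/6; prior mean = 4/16 = 1/4. Difference = 25/6 − 1/4 = 47/12.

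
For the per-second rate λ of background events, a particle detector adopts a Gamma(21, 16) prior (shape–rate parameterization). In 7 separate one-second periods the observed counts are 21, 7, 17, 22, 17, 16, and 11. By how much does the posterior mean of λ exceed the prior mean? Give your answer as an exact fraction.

Total count: 21 + 7 + 17 + 22 + 17 + 16 + 11 = 111.
Total exposure: 7 seconds.
By Gamma–Poisson conjugacy, the posterior is Gamma(α + Σx, β + Σt) = Gamma(21 + 111, 16 + 7) = Gamma(132, 23).
Posterior mean = 132/23 = 132/23; prior mean = 21/16 = 21/16. Difference = 132/23 − 21/16 = 1629/368.

1629/368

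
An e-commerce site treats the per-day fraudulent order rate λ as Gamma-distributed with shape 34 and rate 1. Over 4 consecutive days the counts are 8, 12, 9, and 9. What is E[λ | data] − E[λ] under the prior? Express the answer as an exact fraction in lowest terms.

-98/5

Total count: 8 + 12 + 9 + 9 = 38.
Total exposure: 4 days.
Conjugate update: add total count to the shape and total exposure to the rate, giving Gamma(72, 5).
Posterior mean = 72/5 = 72/5; prior mean = 34/1 = 34. Difference = 72/5 − 34 = -98/5.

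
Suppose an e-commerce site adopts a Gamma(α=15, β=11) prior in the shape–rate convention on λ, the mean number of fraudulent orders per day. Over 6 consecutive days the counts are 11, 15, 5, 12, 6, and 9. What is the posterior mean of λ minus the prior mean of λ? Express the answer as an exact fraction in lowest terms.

Total count: 11 + 15 + 5 + 12 + 6 + 9 = 58.
Total exposure: 6 days.
Gamma(α, β) with Poisson data over total exposure Σt gives posterior Gamma(α+Σx, β+Σt) = Gamma(73, 17).
Posterior mean = 73/17 = 73/17; prior mean = 15/11 = 15/11. Difference = 73/17 − 15/11 = 548/187.

548/187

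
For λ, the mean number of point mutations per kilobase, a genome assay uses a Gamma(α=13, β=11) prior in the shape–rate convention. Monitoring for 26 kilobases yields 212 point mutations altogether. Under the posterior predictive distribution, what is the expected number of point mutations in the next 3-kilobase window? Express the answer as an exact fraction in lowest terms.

Total count 212 over total exposure 26 kilobases.
By Gamma–Poisson conjugacy, the posterior is Gamma(α + Σx, β + Σt) = Gamma(13 + 212, 11 + 26) = Gamma(225, 37).
Predictive mean over a 3-kilobase window = T·E[λ|data] = 3·225/37 = 675/37.

675/37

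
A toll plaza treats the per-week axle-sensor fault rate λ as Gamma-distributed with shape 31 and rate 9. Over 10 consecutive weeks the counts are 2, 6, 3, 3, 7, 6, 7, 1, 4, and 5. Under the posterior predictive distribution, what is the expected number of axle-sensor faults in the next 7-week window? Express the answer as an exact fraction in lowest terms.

Total count: 2 + 6 + 3 + 3 + 7 + 6 + 7 + 1 + 4 + 5 = 44.
Total exposure: 10 weeks.
Conjugate update: add total count to the shape and total exposure to the rate, giving Gamma(75, 19).
Predictive mean over a 7-week window = T·E[λ|data] = 7·75/19 = 525/19.

525/19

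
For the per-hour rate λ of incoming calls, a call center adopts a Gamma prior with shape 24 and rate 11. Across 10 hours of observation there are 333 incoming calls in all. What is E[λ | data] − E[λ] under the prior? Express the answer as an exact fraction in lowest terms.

Total count 333 over total exposure 10 hours.
By Gamma–Poisson conjugacy, the posterior is Gamma(α + Σx, β + Σt) = Gamma(24 + 333, 11 + 10) = Gamma(357, 21).
Posterior mean = 357/21 = 17; prior mean = 24/11 = 24/11. Difference = 17 − 24/11 = 163/11.

163/11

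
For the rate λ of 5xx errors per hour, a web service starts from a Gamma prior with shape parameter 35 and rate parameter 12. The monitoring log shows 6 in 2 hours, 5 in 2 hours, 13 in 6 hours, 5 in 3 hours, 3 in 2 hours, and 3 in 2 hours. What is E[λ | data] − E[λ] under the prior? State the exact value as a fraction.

-175/348

Total count: 6 + 5 + 13 + 5 + 3 + 3 = 35.
Total exposure: 2 + 2 + 6 + 3 + 2 + 2 = 17 hours.
Conjugate update: add total count to the shape and total exposure to the rate, giving Gamma(70, 29).
Posterior mean = 70/29 = 70/29; prior mean = 35/12 = 35/12. Difference = 70/29 − 35/12 = -175/348.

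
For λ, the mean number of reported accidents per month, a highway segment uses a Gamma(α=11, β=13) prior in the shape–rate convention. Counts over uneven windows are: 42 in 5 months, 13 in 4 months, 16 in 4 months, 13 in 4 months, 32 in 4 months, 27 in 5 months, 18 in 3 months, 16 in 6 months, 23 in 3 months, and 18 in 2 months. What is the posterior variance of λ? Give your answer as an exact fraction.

Total count: 42 + 13 + 16 + 13 + 32 + 27 + 18 + 16 + 23 + 18 = 218.
Total exposure: 5 + 4 + 4 + 4 + 4 + 5 + 3 + 6 + 3 + 2 = 40 months.
The Gamma prior is conjugate for the Poisson rate, so λ | data ~ Gamma(11+218, 13+40) = Gamma(229, 53).
Posterior variance = α'/β'² = 229/2809.

229/2809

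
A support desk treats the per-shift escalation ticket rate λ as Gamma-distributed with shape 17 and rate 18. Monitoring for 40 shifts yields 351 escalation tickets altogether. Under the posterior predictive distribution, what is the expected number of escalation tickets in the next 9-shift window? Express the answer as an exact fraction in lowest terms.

Total count 351 over total exposure 40 shifts.
By Gamma–Poisson conjugacy, the posterior is Gamma(α + Σx, β + Σt) = Gamma(17 + 351, 18 + 40) = Gamma(368, 58).
Predictive mean over a 9-shift window = T·E[λ|data] = 9·368/58 = 1656/29.

1656/29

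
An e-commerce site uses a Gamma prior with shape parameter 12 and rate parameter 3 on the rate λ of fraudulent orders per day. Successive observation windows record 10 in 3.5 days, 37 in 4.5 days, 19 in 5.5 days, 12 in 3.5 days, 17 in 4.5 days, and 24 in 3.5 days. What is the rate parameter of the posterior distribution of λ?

28

Total count: 10 + 37 + 19 + 12 + 17 + 24 = 119.
Total exposure: 3.5 + 4.5 + 5.5 + 3.5 + 4.5 + 3.5 = 25 days.
Posterior: α' = 12 + 119 = 131, β' = 3 + 25 = 28.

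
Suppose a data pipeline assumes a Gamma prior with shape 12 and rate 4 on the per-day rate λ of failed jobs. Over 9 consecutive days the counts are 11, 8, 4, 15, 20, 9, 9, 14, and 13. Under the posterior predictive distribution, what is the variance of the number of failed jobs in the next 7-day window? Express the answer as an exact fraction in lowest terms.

16100/169

Total count: 11 + 8 + 4 + 15 + 20 + 9 + 9 + 14 + 13 = 103.
Total exposure: 9 days.
Gamma(α, β) with Poisson data over total exposure Σt gives posterior Gamma(α+Σx, β+Σt) = Gamma(115, 13).
The posterior predictive for a window of length T is Negative Binomial with variance T·α'·(β'+T)/β'² = 7·115·20/169 = 16100/169.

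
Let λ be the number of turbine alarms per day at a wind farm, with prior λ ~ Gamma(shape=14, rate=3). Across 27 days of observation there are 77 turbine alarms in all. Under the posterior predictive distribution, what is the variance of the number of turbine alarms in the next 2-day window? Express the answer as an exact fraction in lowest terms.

Total count 77 over total exposure 27 days.
The Gamma prior is conjugate for the Poisson rate, so λ | data ~ Gamma(14+77, 3+27) = Gamma(91, 30).
The posterior predictive for a window of length T is Negative Binomial with variance T·α'·(β'+T)/β'² = 2·91·32/900 = 1456/225.

1456/225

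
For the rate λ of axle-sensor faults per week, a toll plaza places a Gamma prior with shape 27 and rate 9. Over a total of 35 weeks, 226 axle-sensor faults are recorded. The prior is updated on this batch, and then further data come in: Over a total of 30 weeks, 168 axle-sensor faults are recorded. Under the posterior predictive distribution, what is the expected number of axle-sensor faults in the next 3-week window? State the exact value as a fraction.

Total count 226 over total exposure 35 weeks.
After the first batch: Gamma(27 + 226, 9 + 35) = Gamma(253, 44).
Total count 168 over total exposure 30 weeks.
After the second batch: Gamma(253 + 168, 44 + 30) = Gamma(421, 74).
Predictive mean over a 3-week window = T·E[λ|data] = 3·421/74 = 1263/74.

1263/74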